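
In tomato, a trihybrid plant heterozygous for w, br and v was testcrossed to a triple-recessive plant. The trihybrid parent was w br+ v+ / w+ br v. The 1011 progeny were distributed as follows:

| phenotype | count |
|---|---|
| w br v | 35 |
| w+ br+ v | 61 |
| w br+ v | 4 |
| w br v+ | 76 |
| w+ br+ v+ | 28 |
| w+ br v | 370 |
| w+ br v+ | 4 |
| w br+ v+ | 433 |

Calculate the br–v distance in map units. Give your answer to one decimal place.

The two rarest classes, w br+ v and w+ br v+, are the double crossovers. Comparing them with the parentals, only the v allele has switched, so v is the middle locus and the order is br – v – w.
Crossovers in the br–v interval produce the single-crossover classes w br v+ and w+ br+ v (76 + 61 = 137) plus the double crossovers (8).
RF(br–v) = (137 + 8) / 1011 = 145/1011 = 0.1434 → 14.3 map units.

14.3 map units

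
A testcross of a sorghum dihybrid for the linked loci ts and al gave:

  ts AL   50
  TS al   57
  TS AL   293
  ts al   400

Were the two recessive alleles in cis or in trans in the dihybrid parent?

cis

The two most frequent classes are TS AL (293) and ts al (400); these are the parental (non-recombinant) types.
So the F1 carried TS AL on one chromosome and ts al on the other — the recessive alleles are on the same chromosome (cis / coupling).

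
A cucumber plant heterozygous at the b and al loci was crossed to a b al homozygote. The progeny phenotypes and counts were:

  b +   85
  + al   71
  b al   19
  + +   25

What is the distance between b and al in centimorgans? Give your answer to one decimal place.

The two most frequent classes, + al (71) and b + (85), are the parental types, so the F1 was + al / b +.
The recombinant classes are + + and b al: 25 + 19 = 44.
Recombination frequency = 44/200 = 0.2200 ≈ 22.0%, i.e. 22.0 centimorgans.

22.0 centimorgans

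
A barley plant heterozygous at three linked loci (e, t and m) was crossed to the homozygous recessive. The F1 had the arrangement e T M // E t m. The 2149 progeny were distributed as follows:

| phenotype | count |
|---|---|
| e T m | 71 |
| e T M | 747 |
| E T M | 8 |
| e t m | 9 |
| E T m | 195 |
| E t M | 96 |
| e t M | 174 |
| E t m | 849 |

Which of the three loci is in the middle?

The two rarest classes, E T M and e t m, are the double crossovers. Comparing them with the parentals, only the e allele has switched, so e is the middle locus and the order is m – e – t.

e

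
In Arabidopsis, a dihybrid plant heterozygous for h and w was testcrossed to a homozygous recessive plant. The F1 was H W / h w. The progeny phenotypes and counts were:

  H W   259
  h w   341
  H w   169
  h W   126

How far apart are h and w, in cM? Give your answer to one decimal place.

33.0 cM

The recombinant classes are H w and h W: 169 + 126 = 295.
Recombination frequency = 295/895 = 0.3296 ≈ 33.0%, i.e. 33.0 cM.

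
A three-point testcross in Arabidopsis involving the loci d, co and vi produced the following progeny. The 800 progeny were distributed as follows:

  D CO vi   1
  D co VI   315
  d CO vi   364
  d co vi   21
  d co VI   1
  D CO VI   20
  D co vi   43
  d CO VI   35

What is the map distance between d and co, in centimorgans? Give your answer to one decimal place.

5.4 centimorgans

The two most frequent reciprocal classes, d CO vi and D co VI, are the parental types, so the F1 was d CO vi / D co VI.
The two rarest classes, D CO vi and d co VI, are the double crossovers. Comparing them with the parentals, only the d allele has switched, so d is the middle locus and the order is co – d – vi.
Crossovers in the co–d interval produce the single-crossover classes d co vi and D CO VI (21 + 20 = 41) plus the double crossovers (2).
RF(co–d) = (41 + 2) / 800 = 43/800 = 0.0537 → 5.4 centimorgans.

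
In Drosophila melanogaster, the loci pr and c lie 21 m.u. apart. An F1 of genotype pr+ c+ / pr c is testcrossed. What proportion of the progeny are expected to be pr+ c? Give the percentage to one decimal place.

A map distance of 21 m.u. corresponds to a recombination frequency of 0.210.
The F1 is pr+ c+ / pr c, so pr+ c is a recombinant gamete class with expected frequency r/2 = 0.210/2 = 0.1050.
That is 0.1050 = 10.5% of the progeny.

10.5%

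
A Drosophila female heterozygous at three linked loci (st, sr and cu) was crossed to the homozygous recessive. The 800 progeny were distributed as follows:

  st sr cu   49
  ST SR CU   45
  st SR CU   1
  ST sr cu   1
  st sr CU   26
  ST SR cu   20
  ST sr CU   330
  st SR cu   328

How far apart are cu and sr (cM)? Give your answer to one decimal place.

The two most frequent reciprocal classes, ST sr CU and st SR cu, are the parental types, so the F1 was ST sr CU / st SR cu.
The two rarest classes, ST sr cu and st SR CU, are the double crossovers. Comparing them with the parentals, only the cu allele has switched, so cu is the middle locus and the order is sr – cu – st.
Crossovers in the sr–cu interval produce the single-crossover classes ST SR CU and st sr cu (45 + 49 = 94) plus the double crossovers (2).
RF(sr–cu) = (94 + 2) / 800 = 96/800 = 0.1200 → 12.0 cM.

12.0 cM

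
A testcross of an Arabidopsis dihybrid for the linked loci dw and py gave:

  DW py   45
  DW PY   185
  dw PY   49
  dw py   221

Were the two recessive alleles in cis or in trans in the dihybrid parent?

cis

The two most frequent classes are DW PY (185) and dw py (221); these are the parental (non-recombinant) types.
So the F1 carried DW PY on one chromosome and dw py on the other — the recessive alleles are on the same chromosome (cis / coupling).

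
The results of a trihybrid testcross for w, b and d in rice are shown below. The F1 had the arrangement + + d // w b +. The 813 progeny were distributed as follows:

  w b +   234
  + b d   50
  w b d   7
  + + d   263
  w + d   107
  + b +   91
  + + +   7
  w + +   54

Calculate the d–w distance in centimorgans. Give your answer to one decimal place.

26.1 centimorgans

The two rarest classes, + + + and w b d, are the double crossovers. Comparing them with the parentals, only the d allele has switched, so d is the middle locus and the order is w – d – b.
Crossovers in the w–d interval produce the single-crossover classes w + d and + b + (107 + 91 = 198) plus the double crossovers (14).
RF(w–d) = (198 + 14) / 813 = 212/813 = 0.2608 → 26.1 centimorgans.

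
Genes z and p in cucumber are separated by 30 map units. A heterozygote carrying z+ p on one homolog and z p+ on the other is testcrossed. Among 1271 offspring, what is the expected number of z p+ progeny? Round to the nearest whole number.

445

A map distance of 30 map units corresponds to a recombination frequency of 0.300.
The F1 is z+ p / z p+, so z p+ is a parental gamete class with expected frequency (1 − r)/2 = 0.700/2 = 0.3500.
Expected number = 0.3500 × 1271 = 444.85 ≈ 445.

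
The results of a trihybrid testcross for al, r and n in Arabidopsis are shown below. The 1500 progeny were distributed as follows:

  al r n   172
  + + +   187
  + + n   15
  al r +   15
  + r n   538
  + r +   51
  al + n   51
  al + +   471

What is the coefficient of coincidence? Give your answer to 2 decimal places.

The two most frequent reciprocal classes, al + + and + r n, are the parental types, so the F1 was al + + / + r n.
The two rarest classes, al r + and + + n, are the double crossovers. Comparing them with the parentals, only the r allele has switched, so r is the middle locus and the order is al – r – n.
al–r: (359 + 30)/1500 = 0.2593; r–n: (102 + 30)/1500 = 0.0880.
Expected DCO frequency = 0.2593 × 0.0880 ≈ 0.02282; observed = 30/1500 ≈ 0.02000.
Coefficient of coincidence = 0.02000/0.02282 ≈ 0.88.

0.88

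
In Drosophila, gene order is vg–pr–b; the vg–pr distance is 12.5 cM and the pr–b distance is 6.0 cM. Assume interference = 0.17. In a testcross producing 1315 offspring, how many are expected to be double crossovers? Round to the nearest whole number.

8

Map distances give recombination frequencies of 0.125 and 0.060 for the two intervals.
With interference 0.17 (so coincidence = 0.83), expected double-crossover frequency = 0.125 × 0.060 × 0.83 = 0.00622.
Expected number = 0.00622 × 1315 = 8.19 ≈ 8.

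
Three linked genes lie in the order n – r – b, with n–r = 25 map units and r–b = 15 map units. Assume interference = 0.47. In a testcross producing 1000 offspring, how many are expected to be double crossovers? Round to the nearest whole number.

20

Map distances give recombination frequencies of 0.250 and 0.150 for the two intervals.
With interference 0.47 (so coincidence = 0.53), expected double-crossover frequency = 0.250 × 0.150 × 0.53 = 0.01988.
Expected number = 0.01988 × 1000 = 19.88 ≈ 20.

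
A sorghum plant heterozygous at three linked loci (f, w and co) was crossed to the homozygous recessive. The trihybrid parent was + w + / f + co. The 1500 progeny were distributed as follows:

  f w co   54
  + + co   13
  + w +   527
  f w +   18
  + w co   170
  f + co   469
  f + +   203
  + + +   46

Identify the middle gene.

The two rarest classes, f w + and + + co, are the double crossovers. Comparing them with the parentals, only the f allele has switched, so f is the middle locus and the order is w – f – co.

f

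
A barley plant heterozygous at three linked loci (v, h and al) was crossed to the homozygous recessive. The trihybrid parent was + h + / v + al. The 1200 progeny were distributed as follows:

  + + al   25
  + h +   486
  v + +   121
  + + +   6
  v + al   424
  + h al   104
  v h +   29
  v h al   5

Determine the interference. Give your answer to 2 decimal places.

The two rarest classes, + + + and v h al, are the double crossovers. Comparing them with the parentals, only the h allele has switched, so h is the middle locus and the order is al – h – v.
al–h: (225 + 11)/1200 = 0.1967; h–v: (54 + 11)/1200 = 0.0542.
Expected DCO frequency = 0.1967 × 0.0542 ≈ 0.01066; observed = 11/1200 ≈ 0.00917.
Coefficient of coincidence = 0.00917/0.01066 ≈ 0.86; interference = 1 − 0.86 = 0.14.

0.14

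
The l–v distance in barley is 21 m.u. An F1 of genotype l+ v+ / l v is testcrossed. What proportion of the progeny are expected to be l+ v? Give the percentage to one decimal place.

A map distance of 21 m.u. corresponds to a recombination frequency of 0.210.
The F1 is l+ v+ / l v, so l+ v is a recombinant gamete class with expected frequency r/2 = 0.210/2 = 0.1050.
That is 0.1050 = 10.5% of the progeny.

10.5%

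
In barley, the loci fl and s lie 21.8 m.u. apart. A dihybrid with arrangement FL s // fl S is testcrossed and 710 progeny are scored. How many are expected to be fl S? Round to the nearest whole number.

A map distance of 21.8 m.u. corresponds to a recombination frequency of 0.218.
The F1 is FL s / fl S, so fl S is a parental gamete class with expected frequency (1 − r)/2 = 0.782/2 = 0.3910.
Expected number = 0.3910 × 710 = 277.61 ≈ 278.

278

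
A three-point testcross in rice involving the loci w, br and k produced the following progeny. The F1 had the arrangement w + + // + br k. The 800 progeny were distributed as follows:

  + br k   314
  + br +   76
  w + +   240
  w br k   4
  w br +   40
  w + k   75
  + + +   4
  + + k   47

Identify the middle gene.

The two rarest classes, + + + and w br k, are the double crossovers. Comparing them with the parentals, only the w allele has switched, so w is the middle locus and the order is k – w – br.

w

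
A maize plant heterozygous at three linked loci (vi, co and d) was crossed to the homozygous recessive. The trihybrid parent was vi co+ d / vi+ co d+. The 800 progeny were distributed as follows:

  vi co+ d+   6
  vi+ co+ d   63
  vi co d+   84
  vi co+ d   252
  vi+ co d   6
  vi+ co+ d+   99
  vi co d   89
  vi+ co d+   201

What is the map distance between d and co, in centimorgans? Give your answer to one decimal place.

The two rarest classes, vi co+ d+ and vi+ co d, are the double crossovers. Comparing them with the parentals, only the d allele has switched, so d is the middle locus and the order is co – d – vi.
Crossovers in the co–d interval produce the single-crossover classes vi co d and vi+ co+ d+ (89 + 99 = 188) plus the double crossovers (12).
RF(co–d) = (188 + 12) / 800 = 200/800 = 0.2500 → 25.0 centimorgans.

25.0 centimorgans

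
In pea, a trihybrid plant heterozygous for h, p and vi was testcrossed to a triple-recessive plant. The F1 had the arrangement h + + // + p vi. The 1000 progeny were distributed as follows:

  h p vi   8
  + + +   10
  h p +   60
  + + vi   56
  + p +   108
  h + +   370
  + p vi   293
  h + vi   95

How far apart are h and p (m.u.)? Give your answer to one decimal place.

The two rarest classes, + + + and h p vi, are the double crossovers. Comparing them with the parentals, only the h allele has switched, so h is the middle locus and the order is vi – h – p.
Crossovers in the h–p interval produce the single-crossover classes h p + and + + vi (60 + 56 = 116) plus the double crossovers (18).
RF(h–p) = (116 + 18) / 1000 = 134/1000 = 0.1340 → 13.4 m.u.

13.4 m.u.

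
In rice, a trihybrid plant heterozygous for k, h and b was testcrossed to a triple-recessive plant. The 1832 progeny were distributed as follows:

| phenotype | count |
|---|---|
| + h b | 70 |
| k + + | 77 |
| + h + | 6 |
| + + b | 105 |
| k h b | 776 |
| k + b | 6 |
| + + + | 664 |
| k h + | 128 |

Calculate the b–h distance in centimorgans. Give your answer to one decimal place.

The two most frequent reciprocal classes, k h b and + + +, are the parental types, so the F1 was k h b / + + +.
The two rarest classes, k + b and + h +, are the double crossovers. Comparing them with the parentals, only the h allele has switched, so h is the middle locus and the order is b – h – k.
Crossovers in the b–h interval produce the single-crossover classes k h + and + + b (128 + 105 = 233) plus the double crossovers (12).
RF(b–h) = (233 + 12) / 1832 = 245/1832 = 0.1337 → 13.4 centimorgans.

13.4 centimorgans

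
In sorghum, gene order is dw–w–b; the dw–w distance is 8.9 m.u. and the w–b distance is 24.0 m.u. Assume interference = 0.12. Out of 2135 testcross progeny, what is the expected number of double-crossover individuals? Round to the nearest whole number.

Map distances give recombination frequencies of 0.089 and 0.240 for the two intervals.
With interference 0.12 (so coincidence = 0.88), expected double-crossover frequency = 0.089 × 0.240 × 0.88 = 0.01880.
Expected number = 0.01880 × 2135 = 40.13 ≈ 40.

40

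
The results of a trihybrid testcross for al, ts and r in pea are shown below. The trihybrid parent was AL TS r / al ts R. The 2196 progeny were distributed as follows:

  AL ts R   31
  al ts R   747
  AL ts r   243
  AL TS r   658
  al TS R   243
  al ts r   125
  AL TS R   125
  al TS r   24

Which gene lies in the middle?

The two rarest classes, al TS r and AL ts R, are the double crossovers. Comparing them with the parentals, only the al allele has switched, so al is the middle locus and the order is r – al – ts.

al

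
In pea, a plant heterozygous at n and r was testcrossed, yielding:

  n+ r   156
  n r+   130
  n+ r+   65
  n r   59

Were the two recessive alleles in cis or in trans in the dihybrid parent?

trans

The two most frequent classes are n+ r (156) and n r+ (130); these are the parental (non-recombinant) types.
So the F1 carried n+ r on one chromosome and n r+ on the other — the recessive alleles are on opposite chromosomes (trans / repulsion).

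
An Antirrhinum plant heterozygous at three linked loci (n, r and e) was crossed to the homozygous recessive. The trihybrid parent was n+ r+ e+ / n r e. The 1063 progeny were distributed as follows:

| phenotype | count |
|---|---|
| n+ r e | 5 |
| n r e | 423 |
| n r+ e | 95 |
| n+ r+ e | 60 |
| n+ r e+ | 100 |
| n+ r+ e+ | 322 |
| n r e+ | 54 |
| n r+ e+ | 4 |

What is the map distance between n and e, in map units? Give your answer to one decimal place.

The two rarest classes, n r+ e+ and n+ r e, are the double crossovers. Comparing them with the parentals, only the n allele has switched, so n is the middle locus and the order is r – n – e.
Crossovers in the n–e interval produce the single-crossover classes n+ r+ e and n r e+ (60 + 54 = 114) plus the double crossovers (9).
RF(n–e) = (114 + 9) / 1063 = 123/1063 = 0.1157 → 11.6 map units.

11.6 map units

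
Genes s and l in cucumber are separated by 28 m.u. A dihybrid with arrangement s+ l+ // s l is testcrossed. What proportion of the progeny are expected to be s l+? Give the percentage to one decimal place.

A map distance of 28 m.u. corresponds to a recombination frequency of 0.280.
The F1 is s+ l+ / s l, so s l+ is a recombinant gamete class with expected frequency r/2 = 0.280/2 = 0.1400.
That is 0.1400 = 14.0% of the progeny.

14.0%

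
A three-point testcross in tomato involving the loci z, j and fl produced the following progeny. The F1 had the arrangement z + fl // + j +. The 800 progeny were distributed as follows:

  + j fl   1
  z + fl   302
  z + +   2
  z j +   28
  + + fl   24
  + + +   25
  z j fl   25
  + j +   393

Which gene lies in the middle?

The two rarest classes, z + + and + j fl, are the double crossovers. Comparing them with the parentals, only the fl allele has switched, so fl is the middle locus and the order is z – fl – j.

fl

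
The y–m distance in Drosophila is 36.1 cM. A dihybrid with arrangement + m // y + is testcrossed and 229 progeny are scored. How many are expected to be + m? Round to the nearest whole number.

73

A map distance of 36.1 cM corresponds to a recombination frequency of 0.361.
The F1 is + m / y +, so + m is a parental gamete class with expected frequency (1 − r)/2 = 0.639/2 = 0.3195.
Expected number = 0.3195 × 229 = 73.17 ≈ 73.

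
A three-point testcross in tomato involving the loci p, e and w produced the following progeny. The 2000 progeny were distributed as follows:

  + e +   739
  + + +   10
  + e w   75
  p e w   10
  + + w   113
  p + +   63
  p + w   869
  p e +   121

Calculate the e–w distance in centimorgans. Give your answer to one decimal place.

7.9 centimorgans

The two most frequent reciprocal classes, + e + and p + w, are the parental types, so the F1 was + e + / p + w.
The two rarest classes, + + + and p e w, are the double crossovers. Comparing them with the parentals, only the e allele has switched, so e is the middle locus and the order is w – e – p.
Crossovers in the w–e interval produce the single-crossover classes + e w and p + + (75 + 63 = 138) plus the double crossovers (20).
RF(w–e) = (138 + 20) / 2000 = 158/2000 = 0.0790 → 7.9 centimorgans.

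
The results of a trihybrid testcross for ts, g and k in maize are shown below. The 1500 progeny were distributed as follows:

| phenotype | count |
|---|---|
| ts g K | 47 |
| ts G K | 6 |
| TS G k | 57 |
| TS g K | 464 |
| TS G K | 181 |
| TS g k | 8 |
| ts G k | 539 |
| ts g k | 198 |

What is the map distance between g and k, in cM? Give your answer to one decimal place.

The two most frequent reciprocal classes, ts G k and TS g K, are the parental types, so the F1 was ts G k / TS g K.
The two rarest classes, ts G K and TS g k, are the double crossovers. Comparing them with the parentals, only the k allele has switched, so k is the middle locus and the order is g – k – ts.
Crossovers in the g–k interval produce the single-crossover classes ts g k and TS G K (198 + 181 = 379) plus the double crossovers (14).
RF(g–k) = (379 + 14) / 1500 = 393/1500 = 0.2620 → 26.2 cM.

26.2 cM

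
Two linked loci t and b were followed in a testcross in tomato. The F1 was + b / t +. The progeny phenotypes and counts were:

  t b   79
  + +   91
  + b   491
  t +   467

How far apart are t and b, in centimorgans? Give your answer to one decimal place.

15.1 centimorgans

The recombinant classes are + + and t b: 91 + 79 = 170.
Recombination frequency = 170/1128 = 0.1507 ≈ 15.1%, i.e. 15.1 centimorgans.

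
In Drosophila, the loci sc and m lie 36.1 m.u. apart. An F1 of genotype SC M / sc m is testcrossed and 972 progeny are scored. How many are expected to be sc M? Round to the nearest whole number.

175

A map distance of 36.1 m.u. corresponds to a recombination frequency of 0.361.
The F1 is SC M / sc m, so sc M is a recombinant gamete class with expected frequency r/2 = 0.361/2 = 0.1805.
Expected number = 0.1805 × 972 = 175.45 ≈ 175.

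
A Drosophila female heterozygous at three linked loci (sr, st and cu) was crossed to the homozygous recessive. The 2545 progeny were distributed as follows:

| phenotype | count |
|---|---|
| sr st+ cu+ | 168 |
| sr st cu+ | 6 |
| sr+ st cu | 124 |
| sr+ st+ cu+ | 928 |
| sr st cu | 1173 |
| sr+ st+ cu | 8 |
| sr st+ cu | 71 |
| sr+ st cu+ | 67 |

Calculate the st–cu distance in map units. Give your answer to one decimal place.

6.0 map units

The two most frequent reciprocal classes, sr+ st+ cu+ and sr st cu, are the parental types, so the F1 was sr+ st+ cu+ / sr st cu.
The two rarest classes, sr+ st+ cu and sr st cu+, are the double crossovers. Comparing them with the parentals, only the cu allele has switched, so cu is the middle locus and the order is sr – cu – st.
Crossovers in the cu–st interval produce the single-crossover classes sr+ st cu+ and sr st+ cu (67 + 71 = 138) plus the double crossovers (14).
RF(cu–st) = (138 + 14) / 2545 = 152/2545 = 0.0597 → 6.0 map units.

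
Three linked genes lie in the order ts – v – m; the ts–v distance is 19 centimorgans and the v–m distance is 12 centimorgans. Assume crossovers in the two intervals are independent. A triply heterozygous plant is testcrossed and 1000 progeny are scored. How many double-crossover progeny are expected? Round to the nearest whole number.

Map distances give recombination frequencies of 0.190 and 0.120 for the two intervals.
With no interference, expected double-crossover frequency = 0.190 × 0.120 = 0.02280.
Expected number = 0.02280 × 1000 = 22.80 ≈ 23.

23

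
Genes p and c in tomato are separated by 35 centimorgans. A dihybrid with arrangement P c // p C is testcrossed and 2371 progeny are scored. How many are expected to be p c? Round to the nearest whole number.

A map distance of 35 centimorgans corresponds to a recombination frequency of 0.350.
The F1 is P c / p C, so p c is a recombinant gamete class with expected frequency r/2 = 0.350/2 = 0.1750.
Expected number = 0.1750 × 2371 = 414.92 ≈ 415.

415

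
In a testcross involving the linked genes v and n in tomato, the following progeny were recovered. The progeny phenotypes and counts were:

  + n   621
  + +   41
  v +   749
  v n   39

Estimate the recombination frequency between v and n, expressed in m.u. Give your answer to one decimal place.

The two most frequent classes, + n (621) and v + (749), are the parental types, so the F1 was + n / v +.
The recombinant classes are + + and v n: 41 + 39 = 80.
Recombination frequency = 80/1450 = 0.0552 ≈ 5.5%, i.e. 5.5 m.u.

5.5 m.u.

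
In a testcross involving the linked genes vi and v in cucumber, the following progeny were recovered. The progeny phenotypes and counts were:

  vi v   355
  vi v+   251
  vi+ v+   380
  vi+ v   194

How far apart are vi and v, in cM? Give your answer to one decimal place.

37.7 cM

The two most frequent classes, vi+ v+ (380) and vi v (355), are the parental types, so the F1 was vi+ v+ / vi v.
The recombinant classes are vi+ v and vi v+: 194 + 251 = 445.
Recombination frequency = 445/1180 = 0.3771 ≈ 37.7%, i.e. 37.7 cM.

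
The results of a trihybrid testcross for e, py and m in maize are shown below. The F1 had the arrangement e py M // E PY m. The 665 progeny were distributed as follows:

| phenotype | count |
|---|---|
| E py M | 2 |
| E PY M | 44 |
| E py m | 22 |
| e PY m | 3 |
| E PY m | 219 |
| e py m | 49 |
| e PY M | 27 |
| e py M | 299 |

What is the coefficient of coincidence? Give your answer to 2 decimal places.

The two rarest classes, E py M and e PY m, are the double crossovers. Comparing them with the parentals, only the e allele has switched, so e is the middle locus and the order is m – e – py.
m–e: (93 + 5)/665 = 0.1474; e–py: (49 + 5)/665 = 0.0812.
Expected DCO frequency = 0.1474 × 0.0812 ≈ 0.01197; observed = 5/665 ≈ 0.00752.
Coefficient of coincidence = 0.00752/0.01197 ≈ 0.63.

0.63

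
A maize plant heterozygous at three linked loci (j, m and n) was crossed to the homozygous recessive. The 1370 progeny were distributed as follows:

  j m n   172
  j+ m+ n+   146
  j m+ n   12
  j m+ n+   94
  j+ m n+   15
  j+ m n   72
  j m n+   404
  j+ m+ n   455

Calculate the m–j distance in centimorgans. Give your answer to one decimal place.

The two most frequent reciprocal classes, j m n+ and j+ m+ n, are the parental types, so the F1 was j m n+ / j+ m+ n.
The two rarest classes, j+ m n+ and j m+ n, are the double crossovers. Comparing them with the parentals, only the j allele has switched, so j is the middle locus and the order is m – j – n.
Crossovers in the m–j interval produce the single-crossover classes j m+ n+ and j+ m n (94 + 72 = 166) plus the double crossovers (27).
RF(m–j) = (166 + 27) / 1370 = 193/1370 = 0.1409 → 14.1 centimorgans.

14.1 centimorgans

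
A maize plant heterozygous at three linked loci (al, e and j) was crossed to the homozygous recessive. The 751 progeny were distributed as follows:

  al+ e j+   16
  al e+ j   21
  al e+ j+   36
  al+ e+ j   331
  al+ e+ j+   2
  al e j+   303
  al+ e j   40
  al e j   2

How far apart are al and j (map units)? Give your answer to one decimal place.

5.5 map units

The two most frequent reciprocal classes, al+ e+ j and al e j+, are the parental types, so the F1 was al+ e+ j / al e j+.
The two rarest classes, al+ e+ j+ and al e j, are the double crossovers. Comparing them with the parentals, only the j allele has switched, so j is the middle locus and the order is e – j – al.
Crossovers in the j–al interval produce the single-crossover classes al e+ j and al+ e j+ (21 + 16 = 37) plus the double crossovers (4).
RF(j–al) = (37 + 4) / 751 = 41/751 = 0.0546 → 5.5 map units.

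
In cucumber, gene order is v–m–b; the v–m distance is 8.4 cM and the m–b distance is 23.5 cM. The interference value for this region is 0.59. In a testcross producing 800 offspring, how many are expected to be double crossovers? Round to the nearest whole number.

Map distances give recombination frequencies of 0.084 and 0.235 for the two intervals.
With interference 0.59 (so coincidence = 0.41), expected double-crossover frequency = 0.084 × 0.235 × 0.41 = 0.00809.
Expected number = 0.00809 × 800 = 6.47 ≈ 6.

6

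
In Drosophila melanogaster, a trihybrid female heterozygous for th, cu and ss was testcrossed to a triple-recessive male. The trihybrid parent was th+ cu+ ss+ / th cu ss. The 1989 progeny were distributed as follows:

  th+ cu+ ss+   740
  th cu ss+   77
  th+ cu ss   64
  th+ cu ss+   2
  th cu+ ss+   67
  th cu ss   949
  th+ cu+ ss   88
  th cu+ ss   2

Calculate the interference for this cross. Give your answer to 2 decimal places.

The two rarest classes, th+ cu ss+ and th cu+ ss, are the double crossovers. Comparing them with the parentals, only the cu allele has switched, so cu is the middle locus and the order is ss – cu – th.
ss–cu: (165 + 4)/1989 = 0.0850; cu–th: (131 + 4)/1989 = 0.0679.
Expected DCO frequency = 0.0850 × 0.0679 ≈ 0.00577; observed = 4/1989 ≈ 0.00201.
Coefficient of coincidence = 0.00201/0.00577 ≈ 0.35; interference = 1 − 0.35 = 0.65.

0.65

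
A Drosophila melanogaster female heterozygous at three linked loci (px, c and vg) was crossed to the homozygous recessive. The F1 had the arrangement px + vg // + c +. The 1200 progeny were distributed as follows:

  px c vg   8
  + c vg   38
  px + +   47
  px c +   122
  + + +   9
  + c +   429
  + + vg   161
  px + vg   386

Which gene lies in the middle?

The two rarest classes, px c vg and + + +, are the double crossovers. Comparing them with the parentals, only the c allele has switched, so c is the middle locus and the order is px – c – vg.

c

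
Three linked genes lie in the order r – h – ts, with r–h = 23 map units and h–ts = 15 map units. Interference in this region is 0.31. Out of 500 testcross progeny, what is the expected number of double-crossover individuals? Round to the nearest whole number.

Map distances give recombination frequencies of 0.230 and 0.150 for the two intervals.
With interference 0.31 (so coincidence = 0.69), expected double-crossover frequency = 0.230 × 0.150 × 0.69 = 0.02380.
Expected number = 0.02380 × 500 = 11.90 ≈ 12.

12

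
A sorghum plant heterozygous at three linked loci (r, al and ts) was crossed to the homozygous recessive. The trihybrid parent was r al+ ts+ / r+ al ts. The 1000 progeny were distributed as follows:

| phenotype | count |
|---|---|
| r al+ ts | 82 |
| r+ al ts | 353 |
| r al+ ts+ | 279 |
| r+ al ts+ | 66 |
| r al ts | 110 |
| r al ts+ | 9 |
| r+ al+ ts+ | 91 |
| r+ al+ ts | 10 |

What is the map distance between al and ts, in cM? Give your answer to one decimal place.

16.7 cM

The two rarest classes, r al ts+ and r+ al+ ts, are the double crossovers. Comparing them with the parentals, only the al allele has switched, so al is the middle locus and the order is r – al – ts.
Crossovers in the al–ts interval produce the single-crossover classes r al+ ts and r+ al ts+ (82 + 66 = 148) plus the double crossovers (19).
RF(al–ts) = (148 + 19) / 1000 = 167/1000 = 0.1670 → 16.7 cM.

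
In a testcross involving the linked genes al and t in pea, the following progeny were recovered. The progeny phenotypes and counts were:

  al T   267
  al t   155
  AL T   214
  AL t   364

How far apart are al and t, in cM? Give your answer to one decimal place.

36.9 cM

The two most frequent classes, AL t (364) and al T (267), are the parental types, so the F1 was AL t / al T.
The recombinant classes are AL T and al t: 214 + 155 = 369.
Recombination frequency = 369/1000 = 0.3690 ≈ 36.9%, i.e. 36.9 cM.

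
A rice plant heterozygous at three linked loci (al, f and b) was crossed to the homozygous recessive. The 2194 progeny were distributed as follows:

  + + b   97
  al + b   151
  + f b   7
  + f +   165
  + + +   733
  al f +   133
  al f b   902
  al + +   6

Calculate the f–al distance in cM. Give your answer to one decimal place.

15.0 cM

The two most frequent reciprocal classes, al f b and + + +, are the parental types, so the F1 was al f b / + + +.
The two rarest classes, + f b and al + +, are the double crossovers. Comparing them with the parentals, only the al allele has switched, so al is the middle locus and the order is b – al – f.
Crossovers in the al–f interval produce the single-crossover classes al + b and + f + (151 + 165 = 316) plus the double crossovers (13).
RF(al–f) = (316 + 13) / 2194 = 329/2194 = 0.1500 → 15.0 cM.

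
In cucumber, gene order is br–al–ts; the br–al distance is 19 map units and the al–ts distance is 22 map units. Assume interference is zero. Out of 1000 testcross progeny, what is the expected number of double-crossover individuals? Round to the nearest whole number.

Map distances give recombination frequencies of 0.190 and 0.220 for the two intervals.
With no interference, expected double-crossover frequency = 0.190 × 0.220 = 0.04180.
Expected number = 0.04180 × 1000 = 41.80 ≈ 42.

42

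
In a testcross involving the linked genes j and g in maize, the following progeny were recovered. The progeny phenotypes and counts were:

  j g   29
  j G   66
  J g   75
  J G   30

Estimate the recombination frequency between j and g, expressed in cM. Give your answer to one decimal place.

29.5 cM

The two most frequent classes, J g (75) and j G (66), are the parental types, so the F1 was J g / j G.
The recombinant classes are J G and j g: 30 + 29 = 59.
Recombination frequency = 59/200 = 0.2950 ≈ 29.5%, i.e. 29.5 cM.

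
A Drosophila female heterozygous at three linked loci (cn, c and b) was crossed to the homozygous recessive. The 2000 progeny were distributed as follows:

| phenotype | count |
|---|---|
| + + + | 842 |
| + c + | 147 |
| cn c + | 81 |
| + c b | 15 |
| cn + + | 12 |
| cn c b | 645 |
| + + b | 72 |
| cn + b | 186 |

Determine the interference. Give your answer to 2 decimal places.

The two most frequent reciprocal classes, + + + and cn c b, are the parental types, so the F1 was + + + / cn c b.
The two rarest classes, cn + + and + c b, are the double crossovers. Comparing them with the parentals, only the cn allele has switched, so cn is the middle locus and the order is b – cn – c.
b–cn: (153 + 27)/2000 = 0.0900; cn–c: (333 + 27)/2000 = 0.1800.
Expected DCO frequency = 0.0900 × 0.1800 ≈ 0.01620; observed = 27/2000 ≈ 0.01350.
Coefficient of coincidence = 0.01350/0.01620 ≈ 0.83; interference = 1 − 0.83 = 0.17.

0.17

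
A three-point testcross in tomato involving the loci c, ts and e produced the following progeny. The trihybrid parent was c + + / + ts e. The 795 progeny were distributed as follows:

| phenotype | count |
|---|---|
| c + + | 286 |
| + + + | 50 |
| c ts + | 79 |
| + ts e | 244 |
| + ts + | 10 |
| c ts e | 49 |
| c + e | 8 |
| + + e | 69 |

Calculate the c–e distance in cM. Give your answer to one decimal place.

The two rarest classes, c + e and + ts +, are the double crossovers. Comparing them with the parentals, only the e allele has switched, so e is the middle locus and the order is ts – e – c.
Crossovers in the e–c interval produce the single-crossover classes + + + and c ts e (50 + 49 = 99) plus the double crossovers (18).
RF(e–c) = (99 + 18) / 795 = 117/795 = 0.1472 → 14.7 cM.

14.7 cM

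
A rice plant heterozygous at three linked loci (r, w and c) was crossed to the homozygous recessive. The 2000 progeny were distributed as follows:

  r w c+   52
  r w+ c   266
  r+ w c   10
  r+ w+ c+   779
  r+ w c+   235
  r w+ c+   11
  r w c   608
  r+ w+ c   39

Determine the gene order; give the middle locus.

The two most frequent reciprocal classes, r+ w+ c+ and r w c, are the parental types, so the F1 was r+ w+ c+ / r w c.
The two rarest classes, r w+ c+ and r+ w c, are the double crossovers. Comparing them with the parentals, only the r allele has switched, so r is the middle locus and the order is w – r – c.

r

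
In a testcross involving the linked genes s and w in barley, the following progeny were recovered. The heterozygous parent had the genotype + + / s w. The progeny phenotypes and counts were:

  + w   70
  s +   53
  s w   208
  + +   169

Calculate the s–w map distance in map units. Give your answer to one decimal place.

The recombinant classes are + w and s +: 70 + 53 = 123.
Recombination frequency = 123/500 = 0.2460 ≈ 24.6%, i.e. 24.6 map units.

24.6 map units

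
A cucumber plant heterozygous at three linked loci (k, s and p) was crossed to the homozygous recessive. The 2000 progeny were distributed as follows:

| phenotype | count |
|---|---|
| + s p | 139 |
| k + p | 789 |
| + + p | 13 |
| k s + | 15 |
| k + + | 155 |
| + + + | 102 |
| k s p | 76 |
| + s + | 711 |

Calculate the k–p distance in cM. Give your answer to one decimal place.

16.1 cM

The two most frequent reciprocal classes, k + p and + s +, are the parental types, so the F1 was k + p / + s +.
The two rarest classes, + + p and k s +, are the double crossovers. Comparing them with the parentals, only the k allele has switched, so k is the middle locus and the order is s – k – p.
Crossovers in the k–p interval produce the single-crossover classes k + + and + s p (155 + 139 = 294) plus the double crossovers (28).
RF(k–p) = (294 + 28) / 2000 = 322/2000 = 0.1610 → 16.1 cM.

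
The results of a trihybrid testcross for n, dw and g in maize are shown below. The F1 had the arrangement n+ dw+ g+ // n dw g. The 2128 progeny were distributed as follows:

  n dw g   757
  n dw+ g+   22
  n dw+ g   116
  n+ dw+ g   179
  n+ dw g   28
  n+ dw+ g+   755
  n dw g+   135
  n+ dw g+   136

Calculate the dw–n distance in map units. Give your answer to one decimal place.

14.2 map units

The two rarest classes, n dw+ g+ and n+ dw g, are the double crossovers. Comparing them with the parentals, only the n allele has switched, so n is the middle locus and the order is g – n – dw.
Crossovers in the n–dw interval produce the single-crossover classes n+ dw g+ and n dw+ g (136 + 116 = 252) plus the double crossovers (50).
RF(n–dw) = (252 + 50) / 2128 = 302/2128 = 0.1419 → 14.2 map units.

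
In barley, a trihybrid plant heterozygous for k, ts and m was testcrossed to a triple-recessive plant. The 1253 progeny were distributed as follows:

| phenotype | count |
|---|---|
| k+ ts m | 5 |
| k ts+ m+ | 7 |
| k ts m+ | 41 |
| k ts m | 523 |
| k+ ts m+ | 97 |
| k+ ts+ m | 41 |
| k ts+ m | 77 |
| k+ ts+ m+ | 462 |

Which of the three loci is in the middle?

k

The two most frequent reciprocal classes, k+ ts+ m+ and k ts m, are the parental types, so the F1 was k+ ts+ m+ / k ts m.
The two rarest classes, k ts+ m+ and k+ ts m, are the double crossovers. Comparing them with the parentals, only the k allele has switched, so k is the middle locus and the order is ts – k – m.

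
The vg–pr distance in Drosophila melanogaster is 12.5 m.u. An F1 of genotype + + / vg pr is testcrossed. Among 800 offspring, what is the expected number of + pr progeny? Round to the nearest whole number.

A map distance of 12.5 m.u. corresponds to a recombination frequency of 0.125.
The F1 is + + / vg pr, so + pr is a recombinant gamete class with expected frequency r/2 = 0.125/2 = 0.0625.
Expected number = 0.0625 × 800 = 50.00 ≈ 50.

50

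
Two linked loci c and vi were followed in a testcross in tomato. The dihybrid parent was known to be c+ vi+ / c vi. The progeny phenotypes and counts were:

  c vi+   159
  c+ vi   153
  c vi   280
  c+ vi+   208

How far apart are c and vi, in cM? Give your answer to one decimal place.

39.0 cM

The recombinant classes are c+ vi and c vi+: 153 + 159 = 312.
Recombination frequency = 312/800 = 0.3900 ≈ 39.0%, i.e. 39.0 cM.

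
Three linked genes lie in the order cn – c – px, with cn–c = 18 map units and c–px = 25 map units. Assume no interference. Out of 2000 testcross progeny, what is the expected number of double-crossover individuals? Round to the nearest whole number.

Map distances give recombination frequencies of 0.180 and 0.250 for the two intervals.
With no interference, expected double-crossover frequency = 0.180 × 0.250 = 0.04500.
Expected number = 0.04500 × 2000 = 90.00 ≈ 90.

90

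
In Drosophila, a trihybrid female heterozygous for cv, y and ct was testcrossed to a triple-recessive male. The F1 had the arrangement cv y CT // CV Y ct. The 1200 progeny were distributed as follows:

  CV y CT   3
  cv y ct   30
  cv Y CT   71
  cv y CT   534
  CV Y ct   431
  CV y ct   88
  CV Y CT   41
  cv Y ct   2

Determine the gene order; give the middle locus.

cv

The two rarest classes, CV y CT and cv Y ct, are the double crossovers. Comparing them with the parentals, only the cv allele has switched, so cv is the middle locus and the order is ct – cv – y.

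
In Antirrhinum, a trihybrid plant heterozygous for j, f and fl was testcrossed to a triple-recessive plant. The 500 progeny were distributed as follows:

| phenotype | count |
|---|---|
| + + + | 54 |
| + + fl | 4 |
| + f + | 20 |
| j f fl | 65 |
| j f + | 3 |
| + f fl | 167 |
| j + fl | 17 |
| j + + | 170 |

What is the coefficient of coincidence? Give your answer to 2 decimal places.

The two most frequent reciprocal classes, j + + and + f fl, are the parental types, so the F1 was j + + / + f fl.
The two rarest classes, j f + and + + fl, are the double crossovers. Comparing them with the parentals, only the f allele has switched, so f is the middle locus and the order is j – f – fl.
j–f: (119 + 7)/500 = 0.2520; f–fl: (37 + 7)/500 = 0.0880.
Expected DCO frequency = 0.2520 × 0.0880 ≈ 0.02218; observed = 7/500 ≈ 0.01400.
Coefficient of coincidence = 0.01400/0.02218 ≈ 0.63.

0.63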